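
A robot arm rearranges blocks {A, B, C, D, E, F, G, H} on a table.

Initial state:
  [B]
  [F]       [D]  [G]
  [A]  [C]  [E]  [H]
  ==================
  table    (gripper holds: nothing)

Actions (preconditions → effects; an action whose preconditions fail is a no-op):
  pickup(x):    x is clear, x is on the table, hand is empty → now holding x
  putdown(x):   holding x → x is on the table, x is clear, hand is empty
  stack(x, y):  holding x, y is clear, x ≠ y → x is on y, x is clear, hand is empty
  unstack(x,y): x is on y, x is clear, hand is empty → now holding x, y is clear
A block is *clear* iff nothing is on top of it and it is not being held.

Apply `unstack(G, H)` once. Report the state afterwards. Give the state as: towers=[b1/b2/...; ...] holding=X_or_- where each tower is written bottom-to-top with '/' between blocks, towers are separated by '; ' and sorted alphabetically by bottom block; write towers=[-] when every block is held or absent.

before: towers=[A/F/B; C; E/D; H/G] holding=-
pre[unstack(G, H)]: on(G,H) yes, clear(G) yes, handempty yes
all met → apply unstack(G, H)
after:  towers=[A/F/B; C; E/D; H] holding=G

towers=[A/F/B; C; E/D; H] holding=G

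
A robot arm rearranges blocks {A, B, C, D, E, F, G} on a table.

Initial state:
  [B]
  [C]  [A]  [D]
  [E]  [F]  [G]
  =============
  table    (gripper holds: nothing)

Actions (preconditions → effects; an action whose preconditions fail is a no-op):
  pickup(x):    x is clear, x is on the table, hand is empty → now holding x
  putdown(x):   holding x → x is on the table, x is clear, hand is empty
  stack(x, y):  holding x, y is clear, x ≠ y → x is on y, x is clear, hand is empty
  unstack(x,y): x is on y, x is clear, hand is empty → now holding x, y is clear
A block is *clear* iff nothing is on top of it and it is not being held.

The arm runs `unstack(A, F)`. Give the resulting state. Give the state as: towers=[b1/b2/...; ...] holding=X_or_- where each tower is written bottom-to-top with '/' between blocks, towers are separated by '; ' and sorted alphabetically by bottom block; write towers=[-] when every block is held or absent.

towers=[E/C/B; F; G/D] holding=A

before: towers=[E/C/B; F/A; G/D] holding=-
pre[unstack(A, F)]: on(A,F) ✓, clear(A) ✓, handempty ✓
all met → apply unstack(A, F)
after:  towers=[E/C/B; F; G/D] holding=A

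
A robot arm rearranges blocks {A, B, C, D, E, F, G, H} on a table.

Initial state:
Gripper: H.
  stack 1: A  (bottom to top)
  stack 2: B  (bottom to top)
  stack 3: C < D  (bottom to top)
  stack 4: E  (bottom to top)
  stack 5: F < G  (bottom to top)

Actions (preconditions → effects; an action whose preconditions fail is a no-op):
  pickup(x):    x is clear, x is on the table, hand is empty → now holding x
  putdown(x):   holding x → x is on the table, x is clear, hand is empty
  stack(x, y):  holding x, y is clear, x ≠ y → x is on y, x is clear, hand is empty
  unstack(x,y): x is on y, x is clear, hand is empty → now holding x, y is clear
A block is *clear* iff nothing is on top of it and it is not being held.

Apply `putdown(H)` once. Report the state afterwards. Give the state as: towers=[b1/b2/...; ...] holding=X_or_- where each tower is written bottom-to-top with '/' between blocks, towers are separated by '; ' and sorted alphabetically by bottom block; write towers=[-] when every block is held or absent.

towers=[A; B; C/D; E; F/G; H] holding=-

before: towers=[A; B; C/D; E; F/G] holding=H
pre[putdown(H)]: holding(H) ✓
all met → apply putdown(H)
after:  towers=[A; B; C/D; E; F/G; H] holding=-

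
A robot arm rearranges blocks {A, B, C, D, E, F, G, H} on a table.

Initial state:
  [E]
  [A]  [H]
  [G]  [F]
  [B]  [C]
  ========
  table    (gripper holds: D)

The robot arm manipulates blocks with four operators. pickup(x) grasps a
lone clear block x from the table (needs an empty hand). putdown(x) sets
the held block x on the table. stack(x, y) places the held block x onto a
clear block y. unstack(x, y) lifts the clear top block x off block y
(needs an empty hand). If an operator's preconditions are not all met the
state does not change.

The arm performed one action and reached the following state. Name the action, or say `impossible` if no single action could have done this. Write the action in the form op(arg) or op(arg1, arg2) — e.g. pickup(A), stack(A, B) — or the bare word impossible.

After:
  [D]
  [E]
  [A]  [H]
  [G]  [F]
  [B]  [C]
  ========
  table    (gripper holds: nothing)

target: towers=[B/G/A/E/D; C/F/H] holding=-
        putdown(D) → towers=[B/G/A/E; C/F/H; D] holding=-
       stack(D, E) → towers=[B/G/A/E/D; C/F/H] holding=-  ← match
       stack(D, H) → towers=[B/G/A/E; C/F/H/D] holding=-

stack(D, E)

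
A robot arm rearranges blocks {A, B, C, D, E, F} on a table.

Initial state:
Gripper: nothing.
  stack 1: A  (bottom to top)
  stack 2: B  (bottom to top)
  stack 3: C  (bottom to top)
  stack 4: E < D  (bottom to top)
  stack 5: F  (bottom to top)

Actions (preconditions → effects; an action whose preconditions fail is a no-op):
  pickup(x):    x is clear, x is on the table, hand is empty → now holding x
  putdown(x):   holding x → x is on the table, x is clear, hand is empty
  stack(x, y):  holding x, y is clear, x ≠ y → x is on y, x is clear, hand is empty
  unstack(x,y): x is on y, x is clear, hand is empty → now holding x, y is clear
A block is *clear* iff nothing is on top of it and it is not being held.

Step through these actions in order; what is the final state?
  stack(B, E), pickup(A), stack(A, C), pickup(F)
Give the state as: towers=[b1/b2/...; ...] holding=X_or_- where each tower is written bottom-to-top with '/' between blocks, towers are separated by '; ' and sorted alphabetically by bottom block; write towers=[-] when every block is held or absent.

step 1 (stack(B, E)) [no-op]: towers=[A; B; C; E/D; F] holding=-
step 2 (pickup(A)): towers=[B; C; E/D; F] holding=A
step 3 (stack(A, C)): towers=[B; C/A; E/D; F] holding=-
step 4 (pickup(F)): towers=[B; C/A; E/D] holding=F

towers=[B; C/A; E/D] holding=F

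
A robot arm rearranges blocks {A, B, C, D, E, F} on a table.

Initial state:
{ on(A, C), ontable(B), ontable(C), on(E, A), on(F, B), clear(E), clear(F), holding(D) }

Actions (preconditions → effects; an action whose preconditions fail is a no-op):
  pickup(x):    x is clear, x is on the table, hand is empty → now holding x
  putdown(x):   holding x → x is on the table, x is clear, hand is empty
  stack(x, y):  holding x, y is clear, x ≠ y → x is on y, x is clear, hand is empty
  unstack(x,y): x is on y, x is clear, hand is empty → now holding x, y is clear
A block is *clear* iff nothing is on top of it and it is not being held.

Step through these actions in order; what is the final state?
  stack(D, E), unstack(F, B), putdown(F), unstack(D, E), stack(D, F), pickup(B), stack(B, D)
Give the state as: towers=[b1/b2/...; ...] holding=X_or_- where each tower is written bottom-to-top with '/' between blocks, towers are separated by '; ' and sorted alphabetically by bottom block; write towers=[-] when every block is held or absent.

step 1 (stack(D, E)): towers=[B/F; C/A/E/D] holding=-
step 2 (unstack(F, B)): towers=[B; C/A/E/D] holding=F
step 3 (putdown(F)): towers=[B; C/A/E/D; F] holding=-
step 4 (unstack(D, E)): towers=[B; C/A/E; F] holding=D
step 5 (stack(D, F)): towers=[B; C/A/E; F/D] holding=-
step 6 (pickup(B)): towers=[C/A/E; F/D] holding=B
step 7 (stack(B, D)): towers=[C/A/E; F/D/B] holding=-

towers=[C/A/E; F/D/B] holding=-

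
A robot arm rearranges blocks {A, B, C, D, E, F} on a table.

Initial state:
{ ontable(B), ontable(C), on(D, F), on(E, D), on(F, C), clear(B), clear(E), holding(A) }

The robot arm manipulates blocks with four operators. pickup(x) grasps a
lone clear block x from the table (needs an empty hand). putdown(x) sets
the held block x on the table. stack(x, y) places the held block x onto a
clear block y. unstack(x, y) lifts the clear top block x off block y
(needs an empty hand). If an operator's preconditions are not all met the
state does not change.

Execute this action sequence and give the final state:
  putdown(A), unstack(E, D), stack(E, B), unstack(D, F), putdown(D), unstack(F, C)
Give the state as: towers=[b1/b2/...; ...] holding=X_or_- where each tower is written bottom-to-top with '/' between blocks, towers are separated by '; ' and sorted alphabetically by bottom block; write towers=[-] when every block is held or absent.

towers=[A; B/E; C; D] holding=F

step 1 (putdown(A)): towers=[A; B; C/F/D/E] holding=-
step 2 (unstack(E, D)): towers=[A; B; C/F/D] holding=E
step 3 (stack(E, B)): towers=[A; B/E; C/F/D] holding=-
step 4 (unstack(D, F)): towers=[A; B/E; C/F] holding=D
step 5 (putdown(D)): towers=[A; B/E; C/F; D] holding=-
step 6 (unstack(F, C)): towers=[A; B/E; C; D] holding=F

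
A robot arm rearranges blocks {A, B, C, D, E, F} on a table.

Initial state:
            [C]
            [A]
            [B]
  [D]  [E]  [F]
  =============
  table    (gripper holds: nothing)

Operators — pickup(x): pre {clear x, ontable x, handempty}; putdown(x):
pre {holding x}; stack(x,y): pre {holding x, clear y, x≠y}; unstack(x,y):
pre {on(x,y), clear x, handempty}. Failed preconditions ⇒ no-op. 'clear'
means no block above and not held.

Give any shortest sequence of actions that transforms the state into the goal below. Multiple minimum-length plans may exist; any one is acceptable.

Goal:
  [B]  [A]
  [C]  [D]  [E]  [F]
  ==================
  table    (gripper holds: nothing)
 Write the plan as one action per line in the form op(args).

unstack(C, A)
putdown(C)
unstack(A, B)
stack(A, D)
unstack(B, F)
stack(B, C)

step 1 (unstack(C, A)): towers=[D; E; F/B/A] holding=C
step 2 (putdown(C)): towers=[C; D; E; F/B/A] holding=-
step 3 (unstack(A, B)): towers=[C; D; E; F/B] holding=A
step 4 (stack(A, D)): towers=[C; D/A; E; F/B] holding=-
step 5 (unstack(B, F)): towers=[C; D/A; E; F] holding=B
step 6 (stack(B, C)): towers=[C/B; D/A; E; F] holding=-
goal check: towers=[C/B; D/A; E; F] holding=- — reached (length 6, optimal by BFS)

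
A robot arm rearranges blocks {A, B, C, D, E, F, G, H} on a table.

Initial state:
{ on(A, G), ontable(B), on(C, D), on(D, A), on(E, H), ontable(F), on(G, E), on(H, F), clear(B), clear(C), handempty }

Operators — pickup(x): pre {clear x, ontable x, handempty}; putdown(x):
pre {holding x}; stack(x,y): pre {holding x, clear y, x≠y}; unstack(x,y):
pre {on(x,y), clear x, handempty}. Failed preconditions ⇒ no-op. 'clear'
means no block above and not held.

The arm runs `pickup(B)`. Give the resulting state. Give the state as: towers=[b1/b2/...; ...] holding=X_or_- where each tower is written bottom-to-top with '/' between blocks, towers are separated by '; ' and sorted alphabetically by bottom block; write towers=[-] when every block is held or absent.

before: towers=[B; F/H/E/G/A/D/C] holding=-
pre[pickup(B)]: clear(B) yes, ontable(B) yes, handempty yes
all met → apply pickup(B)
after:  towers=[F/H/E/G/A/D/C] holding=B

towers=[F/H/E/G/A/D/C] holding=B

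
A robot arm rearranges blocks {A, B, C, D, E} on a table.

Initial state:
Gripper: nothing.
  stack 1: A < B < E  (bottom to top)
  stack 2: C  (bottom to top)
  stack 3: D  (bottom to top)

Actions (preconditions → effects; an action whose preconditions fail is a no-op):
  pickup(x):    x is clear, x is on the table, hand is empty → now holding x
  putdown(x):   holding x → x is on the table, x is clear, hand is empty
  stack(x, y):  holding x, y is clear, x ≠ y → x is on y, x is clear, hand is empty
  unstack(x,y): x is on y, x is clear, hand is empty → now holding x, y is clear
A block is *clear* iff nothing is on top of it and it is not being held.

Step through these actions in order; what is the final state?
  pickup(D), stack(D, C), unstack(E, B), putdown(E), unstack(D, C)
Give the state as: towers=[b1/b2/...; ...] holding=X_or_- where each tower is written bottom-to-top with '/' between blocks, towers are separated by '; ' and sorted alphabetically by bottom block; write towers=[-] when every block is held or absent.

towers=[A/B; C; E] holding=D

step 1 (pickup(D)): towers=[A/B/E; C] holding=D
step 2 (stack(D, C)): towers=[A/B/E; C/D] holding=-
step 3 (unstack(E, B)): towers=[A/B; C/D] holding=E
step 4 (putdown(E)): towers=[A/B; C/D; E] holding=-
step 5 (unstack(D, C)): towers=[A/B; C; E] holding=D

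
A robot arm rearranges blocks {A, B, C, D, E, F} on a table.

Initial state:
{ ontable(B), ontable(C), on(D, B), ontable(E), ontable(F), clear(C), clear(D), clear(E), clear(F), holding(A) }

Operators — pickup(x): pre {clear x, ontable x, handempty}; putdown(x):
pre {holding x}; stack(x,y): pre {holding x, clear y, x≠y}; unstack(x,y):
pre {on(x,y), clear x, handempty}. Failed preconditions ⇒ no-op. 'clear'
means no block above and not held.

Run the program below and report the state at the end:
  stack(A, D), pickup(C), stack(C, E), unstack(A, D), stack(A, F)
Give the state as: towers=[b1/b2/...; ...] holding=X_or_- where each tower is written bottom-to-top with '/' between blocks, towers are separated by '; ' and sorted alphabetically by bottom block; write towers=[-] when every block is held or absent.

step 1 (stack(A, D)): towers=[B/D/A; C; E; F] holding=-
step 2 (pickup(C)): towers=[B/D/A; E; F] holding=C
step 3 (stack(C, E)): towers=[B/D/A; E/C; F] holding=-
step 4 (unstack(A, D)): towers=[B/D; E/C; F] holding=A
step 5 (stack(A, F)): towers=[B/D; E/C; F/A] holding=-

towers=[B/D; E/C; F/A] holding=-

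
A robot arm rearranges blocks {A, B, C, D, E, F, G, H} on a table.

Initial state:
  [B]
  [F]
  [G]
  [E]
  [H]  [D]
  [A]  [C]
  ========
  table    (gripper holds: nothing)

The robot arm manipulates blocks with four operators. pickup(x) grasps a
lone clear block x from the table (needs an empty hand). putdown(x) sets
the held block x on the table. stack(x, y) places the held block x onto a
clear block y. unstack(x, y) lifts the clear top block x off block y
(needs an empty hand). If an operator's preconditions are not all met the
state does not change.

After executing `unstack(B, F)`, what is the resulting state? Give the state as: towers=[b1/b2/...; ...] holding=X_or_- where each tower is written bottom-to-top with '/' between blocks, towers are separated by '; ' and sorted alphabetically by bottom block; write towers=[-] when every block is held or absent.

towers=[A/H/E/G/F; C/D] holding=B

before: towers=[A/H/E/G/F/B; C/D] holding=-
pre[unstack(B, F)]: on(B,F) ✓, clear(B) ✓, handempty ✓
all met → apply unstack(B, F)
after:  towers=[A/H/E/G/F; C/D] holding=B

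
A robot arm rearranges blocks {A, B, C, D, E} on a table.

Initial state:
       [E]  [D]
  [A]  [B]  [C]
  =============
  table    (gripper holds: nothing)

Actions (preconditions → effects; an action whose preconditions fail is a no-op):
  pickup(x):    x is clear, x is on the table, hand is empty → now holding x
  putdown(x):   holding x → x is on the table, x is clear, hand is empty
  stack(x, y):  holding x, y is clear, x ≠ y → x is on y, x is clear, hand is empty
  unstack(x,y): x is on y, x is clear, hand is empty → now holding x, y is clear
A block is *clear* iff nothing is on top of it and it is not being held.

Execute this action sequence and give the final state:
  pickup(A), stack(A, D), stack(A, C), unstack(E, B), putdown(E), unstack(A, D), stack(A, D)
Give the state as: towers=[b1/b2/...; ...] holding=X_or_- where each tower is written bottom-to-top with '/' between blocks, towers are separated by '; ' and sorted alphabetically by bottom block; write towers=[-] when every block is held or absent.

towers=[B; C/D/A; E] holding=-

step 1 (pickup(A)): towers=[B/E; C/D] holding=A
step 2 (stack(A, D)): towers=[B/E; C/D/A] holding=-
step 3 (stack(A, C)) [no-op]: towers=[B/E; C/D/A] holding=-
step 4 (unstack(E, B)): towers=[B; C/D/A] holding=E
step 5 (putdown(E)): towers=[B; C/D/A; E] holding=-
step 6 (unstack(A, D)): towers=[B; C/D; E] holding=A
step 7 (stack(A, D)): towers=[B; C/D/A; E] holding=-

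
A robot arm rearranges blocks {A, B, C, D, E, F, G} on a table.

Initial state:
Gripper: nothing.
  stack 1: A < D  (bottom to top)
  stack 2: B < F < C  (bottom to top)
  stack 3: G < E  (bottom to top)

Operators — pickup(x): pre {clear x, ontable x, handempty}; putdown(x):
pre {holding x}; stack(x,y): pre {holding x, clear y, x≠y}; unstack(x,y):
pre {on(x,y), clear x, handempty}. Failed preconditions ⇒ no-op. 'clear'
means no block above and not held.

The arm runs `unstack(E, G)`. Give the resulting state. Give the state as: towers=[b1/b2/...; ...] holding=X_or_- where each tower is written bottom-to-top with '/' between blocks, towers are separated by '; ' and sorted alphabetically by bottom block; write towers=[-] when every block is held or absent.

before: towers=[A/D; B/F/C; G/E] holding=-
pre[unstack(E, G)]: on(E,G) yes, clear(E) yes, handempty yes
all met → apply unstack(E, G)
after:  towers=[A/D; B/F/C; G] holding=E

towers=[A/D; B/F/C; G] holding=E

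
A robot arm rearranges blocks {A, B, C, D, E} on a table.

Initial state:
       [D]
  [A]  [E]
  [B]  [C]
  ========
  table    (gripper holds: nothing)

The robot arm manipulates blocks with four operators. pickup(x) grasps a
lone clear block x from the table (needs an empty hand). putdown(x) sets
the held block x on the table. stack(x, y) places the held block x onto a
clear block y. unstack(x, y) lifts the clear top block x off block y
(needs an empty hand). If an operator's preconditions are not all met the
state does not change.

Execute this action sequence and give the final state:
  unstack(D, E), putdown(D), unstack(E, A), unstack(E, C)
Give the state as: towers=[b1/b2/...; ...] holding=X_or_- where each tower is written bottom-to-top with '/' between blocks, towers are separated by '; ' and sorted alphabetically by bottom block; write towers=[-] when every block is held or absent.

step 1 (unstack(D, E)): towers=[B/A; C/E] holding=D
step 2 (putdown(D)): towers=[B/A; C/E; D] holding=-
step 3 (unstack(E, A)) [no-op]: towers=[B/A; C/E; D] holding=-
step 4 (unstack(E, C)): towers=[B/A; C; D] holding=E

towers=[B/A; C; D] holding=E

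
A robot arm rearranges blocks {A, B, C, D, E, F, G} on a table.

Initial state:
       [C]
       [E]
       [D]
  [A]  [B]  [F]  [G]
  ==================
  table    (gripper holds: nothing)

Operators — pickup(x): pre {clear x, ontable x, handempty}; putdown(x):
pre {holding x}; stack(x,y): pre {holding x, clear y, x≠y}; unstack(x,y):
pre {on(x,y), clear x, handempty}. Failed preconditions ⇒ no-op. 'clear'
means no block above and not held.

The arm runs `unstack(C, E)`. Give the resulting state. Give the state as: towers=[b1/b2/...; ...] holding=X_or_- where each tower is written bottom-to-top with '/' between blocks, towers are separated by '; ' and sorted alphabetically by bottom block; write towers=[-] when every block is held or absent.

before: towers=[A; B/D/E/C; F; G] holding=-
pre[unstack(C, E)]: on(C,E) yes, clear(C) yes, handempty yes
all met → apply unstack(C, E)
after:  towers=[A; B/D/E; F; G] holding=C

towers=[A; B/D/E; F; G] holding=C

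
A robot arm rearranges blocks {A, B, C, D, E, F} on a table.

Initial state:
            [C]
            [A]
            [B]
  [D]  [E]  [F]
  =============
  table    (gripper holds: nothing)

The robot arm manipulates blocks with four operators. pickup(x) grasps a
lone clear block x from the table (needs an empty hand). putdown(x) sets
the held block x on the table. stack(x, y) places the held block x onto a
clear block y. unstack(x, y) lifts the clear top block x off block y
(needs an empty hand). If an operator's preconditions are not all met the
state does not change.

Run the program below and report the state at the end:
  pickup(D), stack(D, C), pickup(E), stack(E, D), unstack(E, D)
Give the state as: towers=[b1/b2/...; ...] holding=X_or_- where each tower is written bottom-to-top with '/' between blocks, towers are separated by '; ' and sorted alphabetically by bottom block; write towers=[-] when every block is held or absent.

towers=[F/B/A/C/D] holding=E

step 1 (pickup(D)): towers=[E; F/B/A/C] holding=D
step 2 (stack(D, C)): towers=[E; F/B/A/C/D] holding=-
step 3 (pickup(E)): towers=[F/B/A/C/D] holding=E
step 4 (stack(E, D)): towers=[F/B/A/C/D/E] holding=-
step 5 (unstack(E, D)): towers=[F/B/A/C/D] holding=E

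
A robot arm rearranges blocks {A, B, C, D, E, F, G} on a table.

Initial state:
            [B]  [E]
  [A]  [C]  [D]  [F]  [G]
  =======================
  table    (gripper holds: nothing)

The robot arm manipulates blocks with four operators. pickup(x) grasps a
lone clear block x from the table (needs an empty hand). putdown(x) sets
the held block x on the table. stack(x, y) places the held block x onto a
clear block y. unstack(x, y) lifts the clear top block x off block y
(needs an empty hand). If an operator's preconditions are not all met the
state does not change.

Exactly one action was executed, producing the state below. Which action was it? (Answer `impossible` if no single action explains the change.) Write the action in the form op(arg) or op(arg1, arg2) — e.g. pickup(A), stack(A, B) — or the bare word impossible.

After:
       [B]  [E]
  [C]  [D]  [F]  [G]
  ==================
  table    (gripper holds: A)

target: towers=[C; D/B; F/E; G] holding=A
     unstack(B, D) → towers=[A; C; D; F/E; G] holding=B
         pickup(G) → towers=[A; C; D/B; F/E] holding=G
         pickup(A) → towers=[C; D/B; F/E; G] holding=A  ← match
     unstack(E, F) → towers=[A; C; D/B; F; G] holding=E
         pickup(C) → towers=[A; D/B; F/E; G] holding=C

pickup(A)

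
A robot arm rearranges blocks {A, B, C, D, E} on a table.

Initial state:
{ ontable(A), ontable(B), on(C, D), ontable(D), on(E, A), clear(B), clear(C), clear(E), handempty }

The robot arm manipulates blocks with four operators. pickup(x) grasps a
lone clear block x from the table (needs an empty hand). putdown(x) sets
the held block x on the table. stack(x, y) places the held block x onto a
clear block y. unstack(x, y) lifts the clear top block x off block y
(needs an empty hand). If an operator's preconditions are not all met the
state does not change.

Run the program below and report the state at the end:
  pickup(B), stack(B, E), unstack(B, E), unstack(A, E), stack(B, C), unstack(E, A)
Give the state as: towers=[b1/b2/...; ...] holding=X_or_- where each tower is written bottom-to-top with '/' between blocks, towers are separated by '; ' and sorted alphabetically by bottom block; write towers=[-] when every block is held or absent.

towers=[A; D/C/B] holding=E

step 1 (pickup(B)): towers=[A/E; D/C] holding=B
step 2 (stack(B, E)): towers=[A/E/B; D/C] holding=-
step 3 (unstack(B, E)): towers=[A/E; D/C] holding=B
step 4 (unstack(A, E)) [no-op]: towers=[A/E; D/C] holding=B
step 5 (stack(B, C)): towers=[A/E; D/C/B] holding=-
step 6 (unstack(E, A)): towers=[A; D/C/B] holding=E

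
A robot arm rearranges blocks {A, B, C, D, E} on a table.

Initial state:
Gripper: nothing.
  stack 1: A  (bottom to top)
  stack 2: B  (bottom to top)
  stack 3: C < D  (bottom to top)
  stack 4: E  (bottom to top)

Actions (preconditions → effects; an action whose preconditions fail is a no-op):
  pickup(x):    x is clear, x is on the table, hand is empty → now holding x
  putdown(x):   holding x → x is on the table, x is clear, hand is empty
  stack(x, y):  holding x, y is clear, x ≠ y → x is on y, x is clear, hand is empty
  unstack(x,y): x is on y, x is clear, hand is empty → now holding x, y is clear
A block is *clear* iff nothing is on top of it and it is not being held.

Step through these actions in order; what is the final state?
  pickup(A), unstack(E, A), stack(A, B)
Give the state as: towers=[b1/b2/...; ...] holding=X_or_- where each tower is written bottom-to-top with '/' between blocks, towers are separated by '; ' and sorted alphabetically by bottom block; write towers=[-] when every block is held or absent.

towers=[B/A; C/D; E] holding=-

step 1 (pickup(A)): towers=[B; C/D; E] holding=A
step 2 (unstack(E, A)) [no-op]: towers=[B; C/D; E] holding=A
step 3 (stack(A, B)): towers=[B/A; C/D; E] holding=-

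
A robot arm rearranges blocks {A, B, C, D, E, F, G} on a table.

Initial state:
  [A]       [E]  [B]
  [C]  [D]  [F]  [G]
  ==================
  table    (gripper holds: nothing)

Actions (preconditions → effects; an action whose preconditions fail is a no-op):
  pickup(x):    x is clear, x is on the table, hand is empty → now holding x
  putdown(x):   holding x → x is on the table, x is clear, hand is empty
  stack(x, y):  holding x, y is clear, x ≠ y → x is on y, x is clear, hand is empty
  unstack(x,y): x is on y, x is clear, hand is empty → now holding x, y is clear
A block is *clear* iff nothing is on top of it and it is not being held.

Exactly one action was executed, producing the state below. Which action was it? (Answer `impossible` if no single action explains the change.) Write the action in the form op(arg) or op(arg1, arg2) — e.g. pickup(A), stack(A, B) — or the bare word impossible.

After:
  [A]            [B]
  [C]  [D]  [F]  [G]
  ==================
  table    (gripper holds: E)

target: towers=[C/A; D; F; G/B] holding=E
     unstack(B, G) → towers=[C/A; D; F/E; G] holding=B
         pickup(D) → towers=[C/A; F/E; G/B] holding=D
     unstack(A, C) → towers=[C; D; F/E; G/B] holding=A
     unstack(E, F) → towers=[C/A; D; F; G/B] holding=E  ← match

unstack(E, F)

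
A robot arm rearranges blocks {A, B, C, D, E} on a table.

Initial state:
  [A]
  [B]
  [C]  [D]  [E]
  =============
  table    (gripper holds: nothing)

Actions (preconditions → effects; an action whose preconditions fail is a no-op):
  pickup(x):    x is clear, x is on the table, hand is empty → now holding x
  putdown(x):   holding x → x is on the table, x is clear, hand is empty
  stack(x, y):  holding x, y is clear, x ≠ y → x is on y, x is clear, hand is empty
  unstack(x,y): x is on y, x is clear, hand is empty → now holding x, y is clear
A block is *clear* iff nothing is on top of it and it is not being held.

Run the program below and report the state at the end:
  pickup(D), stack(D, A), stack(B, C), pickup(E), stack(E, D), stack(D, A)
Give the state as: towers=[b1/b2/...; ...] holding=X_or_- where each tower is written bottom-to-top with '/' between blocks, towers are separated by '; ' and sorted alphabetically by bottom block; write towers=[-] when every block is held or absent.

towers=[C/B/A/D/E] holding=-

step 1 (pickup(D)): towers=[C/B/A; E] holding=D
step 2 (stack(D, A)): towers=[C/B/A/D; E] holding=-
step 3 (stack(B, C)) [no-op]: towers=[C/B/A/D; E] holding=-
step 4 (pickup(E)): towers=[C/B/A/D] holding=E
step 5 (stack(E, D)): towers=[C/B/A/D/E] holding=-
step 6 (stack(D, A)) [no-op]: towers=[C/B/A/D/E] holding=-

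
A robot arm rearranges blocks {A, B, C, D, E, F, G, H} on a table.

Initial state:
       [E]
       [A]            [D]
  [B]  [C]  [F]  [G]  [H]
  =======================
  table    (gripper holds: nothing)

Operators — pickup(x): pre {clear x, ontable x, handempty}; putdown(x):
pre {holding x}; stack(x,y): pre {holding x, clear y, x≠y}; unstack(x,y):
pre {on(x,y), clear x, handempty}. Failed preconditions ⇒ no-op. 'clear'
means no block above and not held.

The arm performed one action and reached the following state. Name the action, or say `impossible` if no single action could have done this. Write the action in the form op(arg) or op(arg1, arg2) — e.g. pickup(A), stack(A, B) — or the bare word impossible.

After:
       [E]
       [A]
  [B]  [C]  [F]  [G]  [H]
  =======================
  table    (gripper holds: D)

target: towers=[B; C/A/E; F; G; H] holding=D
         pickup(G) → towers=[B; C/A/E; F; H/D] holding=G
     unstack(E, A) → towers=[B; C/A; F; G; H/D] holding=E
         pickup(B) → towers=[C/A/E; F; G; H/D] holding=B
         pickup(F) → towers=[B; C/A/E; G; H/D] holding=F
     unstack(D, H) → towers=[B; C/A/E; F; G; H] holding=D  ← match

unstack(D, H)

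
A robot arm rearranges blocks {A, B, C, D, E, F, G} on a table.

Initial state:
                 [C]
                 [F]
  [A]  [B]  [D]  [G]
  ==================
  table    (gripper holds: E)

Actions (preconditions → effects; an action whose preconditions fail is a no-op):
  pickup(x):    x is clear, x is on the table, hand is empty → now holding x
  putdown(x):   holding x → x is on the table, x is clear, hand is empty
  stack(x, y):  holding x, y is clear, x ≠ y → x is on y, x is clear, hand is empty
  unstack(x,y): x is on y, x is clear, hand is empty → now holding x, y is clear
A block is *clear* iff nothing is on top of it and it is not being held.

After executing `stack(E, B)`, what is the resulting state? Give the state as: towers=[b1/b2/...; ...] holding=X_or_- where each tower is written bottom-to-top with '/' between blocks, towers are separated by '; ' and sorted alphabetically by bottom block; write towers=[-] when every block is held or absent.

towers=[A; B/E; D; G/F/C] holding=-

before: towers=[A; B; D; G/F/C] holding=E
pre[stack(E, B)]: holding(E) yes, clear(B) yes, E≠B yes
all met → apply stack(E, B)
after:  towers=[A; B/E; D; G/F/C] holding=-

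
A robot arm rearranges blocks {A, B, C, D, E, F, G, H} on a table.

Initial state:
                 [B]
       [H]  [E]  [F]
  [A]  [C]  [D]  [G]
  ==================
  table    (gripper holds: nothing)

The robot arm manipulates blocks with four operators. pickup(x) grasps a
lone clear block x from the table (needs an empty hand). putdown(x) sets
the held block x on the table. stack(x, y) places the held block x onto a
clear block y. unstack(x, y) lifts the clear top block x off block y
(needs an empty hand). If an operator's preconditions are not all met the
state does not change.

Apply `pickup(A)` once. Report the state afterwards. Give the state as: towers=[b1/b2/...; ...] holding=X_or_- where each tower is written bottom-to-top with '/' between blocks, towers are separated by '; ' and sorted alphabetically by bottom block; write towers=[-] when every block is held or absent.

towers=[C/H; D/E; G/F/B] holding=A

before: towers=[A; C/H; D/E; G/F/B] holding=-
pre[pickup(A)]: clear(A) ✓, ontable(A) ✓, handempty ✓
all met → apply pickup(A)
after:  towers=[C/H; D/E; G/F/B] holding=A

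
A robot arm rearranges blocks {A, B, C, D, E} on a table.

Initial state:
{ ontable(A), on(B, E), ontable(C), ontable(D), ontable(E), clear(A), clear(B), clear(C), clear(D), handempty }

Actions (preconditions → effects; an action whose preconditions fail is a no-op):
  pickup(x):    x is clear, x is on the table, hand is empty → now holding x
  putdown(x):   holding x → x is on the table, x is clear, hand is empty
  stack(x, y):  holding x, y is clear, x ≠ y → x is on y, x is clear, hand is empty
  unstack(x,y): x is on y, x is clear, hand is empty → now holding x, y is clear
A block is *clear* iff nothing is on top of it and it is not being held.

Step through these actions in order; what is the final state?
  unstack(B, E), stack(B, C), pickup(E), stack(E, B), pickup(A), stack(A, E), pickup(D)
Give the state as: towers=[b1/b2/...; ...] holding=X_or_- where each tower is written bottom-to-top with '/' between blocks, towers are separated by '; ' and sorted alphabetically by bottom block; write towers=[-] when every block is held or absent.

step 1 (unstack(B, E)): towers=[A; C; D; E] holding=B
step 2 (stack(B, C)): towers=[A; C/B; D; E] holding=-
step 3 (pickup(E)): towers=[A; C/B; D] holding=E
step 4 (stack(E, B)): towers=[A; C/B/E; D] holding=-
step 5 (pickup(A)): towers=[C/B/E; D] holding=A
step 6 (stack(A, E)): towers=[C/B/E/A; D] holding=-
step 7 (pickup(D)): towers=[C/B/E/A] holding=D

towers=[C/B/E/A] holding=D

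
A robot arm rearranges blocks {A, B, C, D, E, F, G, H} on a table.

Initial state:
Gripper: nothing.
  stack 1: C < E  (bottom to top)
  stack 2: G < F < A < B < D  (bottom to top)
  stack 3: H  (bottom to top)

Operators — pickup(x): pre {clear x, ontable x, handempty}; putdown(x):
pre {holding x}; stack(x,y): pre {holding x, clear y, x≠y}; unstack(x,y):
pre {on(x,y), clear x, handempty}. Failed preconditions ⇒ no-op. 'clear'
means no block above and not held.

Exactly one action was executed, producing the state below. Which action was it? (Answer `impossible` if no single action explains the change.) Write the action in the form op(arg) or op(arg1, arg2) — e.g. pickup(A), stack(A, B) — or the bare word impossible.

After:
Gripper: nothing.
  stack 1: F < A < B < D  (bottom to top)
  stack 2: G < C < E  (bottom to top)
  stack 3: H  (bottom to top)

target: towers=[F/A/B/D; G/C/E; H] holding=-
     unstack(E, C) → towers=[C; G/F/A/B/D; H] holding=E
         pickup(H) → towers=[C/E; G/F/A/B/D] holding=H
     unstack(D, B) → towers=[C/E; G/F/A/B; H] holding=D
none of the 3 applicable actions match → impossible

impossible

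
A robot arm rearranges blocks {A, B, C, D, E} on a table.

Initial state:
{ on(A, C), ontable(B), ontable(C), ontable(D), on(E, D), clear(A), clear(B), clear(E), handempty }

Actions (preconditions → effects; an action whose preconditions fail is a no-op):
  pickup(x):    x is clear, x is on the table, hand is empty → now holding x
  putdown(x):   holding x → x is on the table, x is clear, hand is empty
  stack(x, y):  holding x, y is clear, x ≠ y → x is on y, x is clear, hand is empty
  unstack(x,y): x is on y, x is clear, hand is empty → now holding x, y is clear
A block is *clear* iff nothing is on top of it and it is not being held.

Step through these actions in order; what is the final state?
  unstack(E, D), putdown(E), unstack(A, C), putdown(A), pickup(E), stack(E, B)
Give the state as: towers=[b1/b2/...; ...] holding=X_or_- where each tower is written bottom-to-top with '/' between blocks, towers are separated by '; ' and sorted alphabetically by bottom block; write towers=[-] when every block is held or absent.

towers=[A; B/E; C; D] holding=-

step 1 (unstack(E, D)): towers=[B; C/A; D] holding=E
step 2 (putdown(E)): towers=[B; C/A; D; E] holding=-
step 3 (unstack(A, C)): towers=[B; C; D; E] holding=A
step 4 (putdown(A)): towers=[A; B; C; D; E] holding=-
step 5 (pickup(E)): towers=[A; B; C; D] holding=E
step 6 (stack(E, B)): towers=[A; B/E; C; D] holding=-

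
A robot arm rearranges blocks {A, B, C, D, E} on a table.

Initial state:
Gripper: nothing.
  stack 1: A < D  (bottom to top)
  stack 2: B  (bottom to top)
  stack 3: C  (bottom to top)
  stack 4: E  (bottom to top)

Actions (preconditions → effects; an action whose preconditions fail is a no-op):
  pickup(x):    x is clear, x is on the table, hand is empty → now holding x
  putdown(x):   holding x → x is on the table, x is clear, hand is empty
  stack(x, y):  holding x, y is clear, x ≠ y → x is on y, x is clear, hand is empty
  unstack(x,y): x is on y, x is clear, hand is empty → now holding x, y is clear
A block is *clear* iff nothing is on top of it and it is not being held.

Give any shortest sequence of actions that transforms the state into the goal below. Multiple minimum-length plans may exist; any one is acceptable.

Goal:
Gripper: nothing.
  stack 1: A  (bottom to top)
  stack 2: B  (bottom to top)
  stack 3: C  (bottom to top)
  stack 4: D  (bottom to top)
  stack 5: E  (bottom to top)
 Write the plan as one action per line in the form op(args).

unstack(D, A)
putdown(D)

step 1 (unstack(D, A)): towers=[A; B; C; E] holding=D
step 2 (putdown(D)): towers=[A; B; C; D; E] holding=-
goal check: towers=[A; B; C; D; E] holding=- — reached (length 2, optimal by BFS)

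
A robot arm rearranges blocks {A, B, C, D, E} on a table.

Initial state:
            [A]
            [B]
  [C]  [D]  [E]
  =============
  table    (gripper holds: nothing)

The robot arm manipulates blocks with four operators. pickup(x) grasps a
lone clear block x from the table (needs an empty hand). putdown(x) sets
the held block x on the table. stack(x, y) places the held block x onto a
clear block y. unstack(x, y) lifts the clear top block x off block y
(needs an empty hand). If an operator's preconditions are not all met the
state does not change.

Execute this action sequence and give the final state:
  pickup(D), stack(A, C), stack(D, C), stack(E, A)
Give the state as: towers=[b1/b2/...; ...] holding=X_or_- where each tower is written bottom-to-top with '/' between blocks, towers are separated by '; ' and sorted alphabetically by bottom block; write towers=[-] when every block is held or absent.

step 1 (pickup(D)): towers=[C; E/B/A] holding=D
step 2 (stack(A, C)) [no-op]: towers=[C; E/B/A] holding=D
step 3 (stack(D, C)): towers=[C/D; E/B/A] holding=-
step 4 (stack(E, A)) [no-op]: towers=[C/D; E/B/A] holding=-

towers=[C/D; E/B/A] holding=-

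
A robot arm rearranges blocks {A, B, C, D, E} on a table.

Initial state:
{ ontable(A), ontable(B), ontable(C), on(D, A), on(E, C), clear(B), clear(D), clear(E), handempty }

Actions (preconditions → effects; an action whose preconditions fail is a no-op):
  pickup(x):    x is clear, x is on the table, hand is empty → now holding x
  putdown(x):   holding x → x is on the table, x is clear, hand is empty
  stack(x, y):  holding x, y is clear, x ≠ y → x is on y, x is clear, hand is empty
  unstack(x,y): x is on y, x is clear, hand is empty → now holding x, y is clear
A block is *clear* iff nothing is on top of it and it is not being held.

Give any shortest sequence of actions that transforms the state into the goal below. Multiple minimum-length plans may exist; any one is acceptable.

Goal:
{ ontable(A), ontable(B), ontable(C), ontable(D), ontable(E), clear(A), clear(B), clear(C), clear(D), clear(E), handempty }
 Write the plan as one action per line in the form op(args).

unstack(D, A)
putdown(D)
unstack(E, C)
putdown(E)

step 1 (unstack(D, A)): towers=[A; B; C/E] holding=D
step 2 (putdown(D)): towers=[A; B; C/E; D] holding=-
step 3 (unstack(E, C)): towers=[A; B; C; D] holding=E
step 4 (putdown(E)): towers=[A; B; C; D; E] holding=-
goal check: towers=[A; B; C; D; E] holding=- — reached (length 4, optimal by BFS)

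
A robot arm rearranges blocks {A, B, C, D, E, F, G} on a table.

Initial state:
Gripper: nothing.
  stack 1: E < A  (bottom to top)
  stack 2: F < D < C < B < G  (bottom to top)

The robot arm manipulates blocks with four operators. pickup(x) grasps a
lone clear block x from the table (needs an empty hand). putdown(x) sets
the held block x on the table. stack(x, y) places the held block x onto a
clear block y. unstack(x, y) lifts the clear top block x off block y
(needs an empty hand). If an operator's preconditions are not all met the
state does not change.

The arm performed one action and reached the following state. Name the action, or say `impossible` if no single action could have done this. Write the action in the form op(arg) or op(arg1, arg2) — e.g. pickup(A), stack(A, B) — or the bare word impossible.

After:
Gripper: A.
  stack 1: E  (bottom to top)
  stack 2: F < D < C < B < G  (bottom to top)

unstack(A, E)

target: towers=[E; F/D/C/B/G] holding=A
     unstack(G, B) → towers=[E/A; F/D/C/B] holding=G
     unstack(A, E) → towers=[E; F/D/C/B/G] holding=A  ← match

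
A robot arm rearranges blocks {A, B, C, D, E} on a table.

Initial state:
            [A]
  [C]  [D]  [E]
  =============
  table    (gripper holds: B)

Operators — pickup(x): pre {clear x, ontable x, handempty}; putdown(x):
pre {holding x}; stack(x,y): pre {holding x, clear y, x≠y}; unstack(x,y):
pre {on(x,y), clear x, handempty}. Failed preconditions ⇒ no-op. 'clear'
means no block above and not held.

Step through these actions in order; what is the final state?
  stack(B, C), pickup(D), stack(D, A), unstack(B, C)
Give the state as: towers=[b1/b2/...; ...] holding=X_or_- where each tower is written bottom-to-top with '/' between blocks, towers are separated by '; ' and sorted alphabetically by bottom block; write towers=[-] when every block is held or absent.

towers=[C; E/A/D] holding=B

step 1 (stack(B, C)): towers=[C/B; D; E/A] holding=-
step 2 (pickup(D)): towers=[C/B; E/A] holding=D
step 3 (stack(D, A)): towers=[C/B; E/A/D] holding=-
step 4 (unstack(B, C)): towers=[C; E/A/D] holding=B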